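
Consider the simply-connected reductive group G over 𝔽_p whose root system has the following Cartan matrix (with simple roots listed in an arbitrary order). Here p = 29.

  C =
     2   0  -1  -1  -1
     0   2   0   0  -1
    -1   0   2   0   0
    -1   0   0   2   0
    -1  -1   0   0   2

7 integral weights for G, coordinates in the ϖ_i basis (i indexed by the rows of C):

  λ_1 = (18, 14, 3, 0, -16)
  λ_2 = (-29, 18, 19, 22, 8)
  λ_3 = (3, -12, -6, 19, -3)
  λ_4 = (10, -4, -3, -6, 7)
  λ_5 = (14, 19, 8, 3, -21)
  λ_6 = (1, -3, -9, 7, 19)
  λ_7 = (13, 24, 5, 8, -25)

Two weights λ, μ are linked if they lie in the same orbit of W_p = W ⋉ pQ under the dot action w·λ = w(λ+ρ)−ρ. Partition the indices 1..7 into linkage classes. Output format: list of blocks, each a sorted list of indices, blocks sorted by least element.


Root system D_5: the 5×5 matrix C matches after relabeling.

Alcove-folded reps (p=29, 7 weights, presented ϖ-order):

  λ_1 → (4, 0, 4, 1, 1)
  λ_2 → (4, 0, 4, 1, 1)
  λ_3 → (2, 1, 9, 6, 2)
  λ_4 → (4, 3, 2, 5, 5)
  λ_5 → (4, 0, 4, 1, 1)
  λ_6 → (5, 1, 2, 2, 1)
  λ_7 → (4, 0, 4, 1, 1)

4 distinct reps among the 7 weights ⇒ 4 W_29-linkage classes:

[[1, 2, 5, 7], [3], [4], [6]]


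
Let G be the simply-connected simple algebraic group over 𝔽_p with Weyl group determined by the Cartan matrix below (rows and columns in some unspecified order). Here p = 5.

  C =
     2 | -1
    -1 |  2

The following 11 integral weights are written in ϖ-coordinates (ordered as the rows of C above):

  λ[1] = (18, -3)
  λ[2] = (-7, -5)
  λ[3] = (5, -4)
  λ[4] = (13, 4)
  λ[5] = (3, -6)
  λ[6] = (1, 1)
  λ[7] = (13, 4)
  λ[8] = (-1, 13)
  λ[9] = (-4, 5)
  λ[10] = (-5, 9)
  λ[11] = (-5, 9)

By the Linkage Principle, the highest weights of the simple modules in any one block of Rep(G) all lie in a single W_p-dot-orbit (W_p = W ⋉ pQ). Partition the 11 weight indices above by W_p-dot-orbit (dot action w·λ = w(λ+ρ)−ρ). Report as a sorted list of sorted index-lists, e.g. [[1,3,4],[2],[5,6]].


C ↔ A_2 under row/col permutation; |W(A_2)| = 6.

Folding the 11 weights λ_j+ρ into Ā_5 (reps in the given 2-coord order):

  1: (2, 2)
  2: (1, 0)
  3: (2, 2)
  4: (1, 4)
  5: (1, 4)
  6: (2, 2)
  7: (1, 4)
  8: (1, 0)
  9: (2, 2)
  10: (1, 0)
  11: (1, 0)

Partition of {1..11} into 3 W_5-dot-orbits:

[[1, 3, 6, 9], [2, 8, 10, 11], [4, 5, 7]]


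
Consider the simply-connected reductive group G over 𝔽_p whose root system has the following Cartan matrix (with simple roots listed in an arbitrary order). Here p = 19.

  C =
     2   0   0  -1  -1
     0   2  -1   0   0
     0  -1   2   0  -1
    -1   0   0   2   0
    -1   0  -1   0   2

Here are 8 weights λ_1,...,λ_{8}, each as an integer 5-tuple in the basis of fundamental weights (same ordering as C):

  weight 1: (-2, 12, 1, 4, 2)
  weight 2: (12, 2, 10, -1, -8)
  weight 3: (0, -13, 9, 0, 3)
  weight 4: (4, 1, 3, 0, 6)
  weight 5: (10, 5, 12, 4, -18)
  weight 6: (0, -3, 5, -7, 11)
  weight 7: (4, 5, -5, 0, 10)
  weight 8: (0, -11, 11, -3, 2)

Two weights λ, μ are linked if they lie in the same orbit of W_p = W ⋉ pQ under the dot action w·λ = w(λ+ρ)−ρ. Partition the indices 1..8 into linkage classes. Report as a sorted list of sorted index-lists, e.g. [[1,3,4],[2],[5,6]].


Dynkin diagram of C (from the 8 off-diagonal −1 entries): A_5.

Folding the 8 weights λ_j+ρ into Ā_19 (reps in the given 5-coord order):

  1: (1, 10, 2, 1, 2)
  2: (5, 2, 4, 1, 7)
  3: (1, 10, 2, 1, 2)
  4: (5, 2, 4, 1, 7)
  5: (5, 2, 4, 1, 7)
  6: (5, 2, 4, 1, 7)
  7: (5, 2, 4, 1, 7)
  8: (1, 10, 2, 1, 2)

Linkage partition of the 8 weights (2 classes, p=19):

[[1, 3, 8], [2, 4, 5, 6, 7]]


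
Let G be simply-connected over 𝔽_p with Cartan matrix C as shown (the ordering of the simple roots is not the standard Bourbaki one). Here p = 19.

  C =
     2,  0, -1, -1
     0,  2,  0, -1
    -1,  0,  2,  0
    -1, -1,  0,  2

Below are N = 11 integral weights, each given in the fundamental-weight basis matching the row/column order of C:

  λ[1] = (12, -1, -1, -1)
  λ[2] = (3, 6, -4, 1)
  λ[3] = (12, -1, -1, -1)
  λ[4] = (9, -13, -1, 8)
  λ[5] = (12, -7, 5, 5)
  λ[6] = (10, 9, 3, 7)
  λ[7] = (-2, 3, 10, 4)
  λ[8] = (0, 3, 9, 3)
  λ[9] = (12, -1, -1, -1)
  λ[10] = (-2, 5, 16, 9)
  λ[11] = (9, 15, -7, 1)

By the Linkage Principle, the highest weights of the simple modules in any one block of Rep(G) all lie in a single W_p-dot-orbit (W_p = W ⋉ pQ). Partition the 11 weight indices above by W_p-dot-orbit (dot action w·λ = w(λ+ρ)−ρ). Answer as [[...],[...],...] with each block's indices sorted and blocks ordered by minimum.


Type A_4, rank 4, |W|=120; reorder rows/cols to standard.

Each λ_j+ρ reduced to Ā_19; 4-tuples below use C's row order:

  [1] (13, 0, 0, 0);  [2] (1, 7, 3, 2);  [3] (13, 0, 0, 0);  [4] (7, 9, 0, 3);  [5] (13, 0, 0, 0);  [6] (1, 4, 10, 4);  [7] (1, 4, 10, 4);  [8] (1, 4, 10, 4);  [9] (13, 0, 0, 0);  [10] (1, 7, 3, 2);  [11] (1, 7, 3, 2)

Grouping the 11 weights by Ā_19-representative: 4 linkage classes.

[[1, 3, 5, 9], [2, 10, 11], [4], [6, 7, 8]]


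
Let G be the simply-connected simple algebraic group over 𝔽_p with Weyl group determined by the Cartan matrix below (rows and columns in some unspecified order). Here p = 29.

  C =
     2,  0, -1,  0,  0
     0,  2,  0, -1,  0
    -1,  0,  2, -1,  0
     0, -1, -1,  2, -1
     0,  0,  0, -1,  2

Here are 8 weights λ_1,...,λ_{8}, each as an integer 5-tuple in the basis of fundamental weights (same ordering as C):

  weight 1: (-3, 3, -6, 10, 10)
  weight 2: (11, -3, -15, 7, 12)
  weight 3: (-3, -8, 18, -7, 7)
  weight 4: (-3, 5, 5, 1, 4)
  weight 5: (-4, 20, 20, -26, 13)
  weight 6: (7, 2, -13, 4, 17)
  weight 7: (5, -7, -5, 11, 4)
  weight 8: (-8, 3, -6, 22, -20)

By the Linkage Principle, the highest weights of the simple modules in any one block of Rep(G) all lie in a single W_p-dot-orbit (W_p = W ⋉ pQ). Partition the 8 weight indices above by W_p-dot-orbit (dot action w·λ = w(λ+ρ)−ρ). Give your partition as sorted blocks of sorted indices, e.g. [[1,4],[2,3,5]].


D_5 Cartan matrix, 5 simple roots permuted; ρ=(1,1,1,1,1).

λ_j+ρ reflected into Ā_29 (⟨·,θ^∨⟩≤29); 5-tuples as given:

    λ_1+ρ ↦ (4, 4, 1, 3, 11)
    λ_2+ρ ↦ (2, 6, 4, 2, 5)
    λ_3+ρ ↦ (2, 6, 4, 2, 5)
    λ_4+ρ ↦ (2, 6, 4, 2, 5)
    λ_5+ρ ↦ (4, 4, 1, 3, 11)
    λ_6+ρ ↦ (4, 4, 1, 3, 11)
    λ_7+ρ ↦ (2, 6, 4, 2, 5)
    λ_8+ρ ↦ (4, 4, 1, 3, 11)

These 8 weights hit 2 W_29-dot-orbits; sizes (4, 4):

[[1, 5, 6, 8], [2, 3, 4, 7]]


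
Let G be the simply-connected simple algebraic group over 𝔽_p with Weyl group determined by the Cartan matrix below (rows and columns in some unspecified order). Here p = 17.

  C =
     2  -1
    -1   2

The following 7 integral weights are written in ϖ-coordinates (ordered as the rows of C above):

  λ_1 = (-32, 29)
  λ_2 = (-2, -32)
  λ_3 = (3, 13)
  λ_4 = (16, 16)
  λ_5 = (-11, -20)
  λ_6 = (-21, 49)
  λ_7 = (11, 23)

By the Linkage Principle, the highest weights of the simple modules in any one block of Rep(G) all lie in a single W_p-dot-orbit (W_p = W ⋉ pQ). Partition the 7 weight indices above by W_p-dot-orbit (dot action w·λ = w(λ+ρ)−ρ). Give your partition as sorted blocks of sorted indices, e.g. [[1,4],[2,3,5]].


C ↔ A_2 under row/col permutation; |W(A_2)| = 6.

λ_j+ρ reflected into Ā_17 (⟨·,θ^∨⟩≤17); 2-tuples as given:

  λ_1 → (3, 13);  λ_2 → (2, 14);  λ_3 → (3, 13);  λ_4 → (0, 0);  λ_5 → (5, 2);  λ_6 → (3, 13);  λ_7 → (5, 2)

The 7 indices split into 4 linkage classes (same alcove rep ⇔ same W_17-dot-orbit):

[[1, 3, 6], [2], [4], [5, 7]]


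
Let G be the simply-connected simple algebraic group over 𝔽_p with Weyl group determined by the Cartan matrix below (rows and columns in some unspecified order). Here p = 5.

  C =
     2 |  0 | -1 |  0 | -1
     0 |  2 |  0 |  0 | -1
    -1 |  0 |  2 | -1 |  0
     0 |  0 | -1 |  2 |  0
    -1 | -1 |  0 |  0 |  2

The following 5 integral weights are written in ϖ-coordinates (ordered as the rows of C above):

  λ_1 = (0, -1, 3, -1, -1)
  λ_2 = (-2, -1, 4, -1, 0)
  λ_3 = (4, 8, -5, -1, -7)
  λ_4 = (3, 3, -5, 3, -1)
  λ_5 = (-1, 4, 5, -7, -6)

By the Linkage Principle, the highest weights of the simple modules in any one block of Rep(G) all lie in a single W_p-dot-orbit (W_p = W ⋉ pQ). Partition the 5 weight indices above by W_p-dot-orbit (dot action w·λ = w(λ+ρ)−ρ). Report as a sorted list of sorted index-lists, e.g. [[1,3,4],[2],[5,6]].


A_5 Cartan matrix, 5 simple roots permuted; ρ=(1,1,1,1,1).

Ā_5 reps of the 5 weights (A_5, coords as presented):

  1: (1, 0, 4, 0, 0) · 2: (1, 0, 4, 0, 0) · 3: (0, 1, 1, 3, 0) · 4: (0, 1, 1, 3, 0) · 5: (1, 0, 4, 0, 0)

These 5 weights hit 2 W_5-dot-orbits; sizes (3, 2):

[[1, 2, 5], [3, 4]]


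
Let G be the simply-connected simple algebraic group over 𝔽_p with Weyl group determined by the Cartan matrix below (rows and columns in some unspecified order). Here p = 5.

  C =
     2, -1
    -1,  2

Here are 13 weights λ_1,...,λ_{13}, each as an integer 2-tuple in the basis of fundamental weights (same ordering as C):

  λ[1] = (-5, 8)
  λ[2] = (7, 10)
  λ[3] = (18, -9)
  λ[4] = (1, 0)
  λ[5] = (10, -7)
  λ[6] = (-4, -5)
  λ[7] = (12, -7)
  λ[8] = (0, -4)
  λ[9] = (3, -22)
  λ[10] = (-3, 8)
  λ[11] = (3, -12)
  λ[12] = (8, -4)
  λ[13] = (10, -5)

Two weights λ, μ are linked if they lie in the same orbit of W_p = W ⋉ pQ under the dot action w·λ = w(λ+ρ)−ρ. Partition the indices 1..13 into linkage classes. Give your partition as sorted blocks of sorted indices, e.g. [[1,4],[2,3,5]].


Dynkin diagram of C (from the 2 off-diagonal −1 entries): A_2.

W_5-reps of the 13 weights in Ā_5 (same 2-coord order as C):

  1: (0, 1)
  2: (1, 1)
  3: (1, 1)
  4: (2, 1)
  5: (0, 1)
  6: (2, 1)
  7: (2, 1)
  8: (2, 1)
  9: (1, 3)
  10: (2, 1)
  11: (1, 1)
  12: (1, 1)
  13: (1, 1)

The 13 indices split into 4 linkage classes (same alcove rep ⇔ same W_5-dot-orbit):

[[1, 5], [2, 3, 11, 12, 13], [4, 6, 7, 8, 10], [9]]


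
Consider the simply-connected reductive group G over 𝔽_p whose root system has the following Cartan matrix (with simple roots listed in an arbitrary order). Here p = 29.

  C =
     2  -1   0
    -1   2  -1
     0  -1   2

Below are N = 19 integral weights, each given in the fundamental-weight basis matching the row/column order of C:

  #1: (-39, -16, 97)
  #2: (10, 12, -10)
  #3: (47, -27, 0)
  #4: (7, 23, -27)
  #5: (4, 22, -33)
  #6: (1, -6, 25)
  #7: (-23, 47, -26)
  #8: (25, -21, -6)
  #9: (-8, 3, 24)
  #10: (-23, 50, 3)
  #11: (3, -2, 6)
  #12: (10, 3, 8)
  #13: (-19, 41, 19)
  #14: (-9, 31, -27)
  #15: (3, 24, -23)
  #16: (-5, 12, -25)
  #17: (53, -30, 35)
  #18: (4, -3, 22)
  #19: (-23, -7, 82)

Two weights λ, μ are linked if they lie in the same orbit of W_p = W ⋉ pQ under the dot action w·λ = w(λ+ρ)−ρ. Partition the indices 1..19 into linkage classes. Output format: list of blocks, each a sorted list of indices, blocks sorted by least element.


Dynkin diagram of C (from the 4 off-diagonal −1 entries): A_3.

W_29-reps of the 19 weights in Ā_29 (same 3-coord order as C):

    λ_1+ρ ↦ (11, 4, 9)
    λ_2+ρ ↦ (11, 4, 9)
    λ_3+ρ ↦ (3, 1, 6)
    λ_4+ρ ↦ (3, 2, 21)
    λ_5+ρ ↦ (1, 5, 20)
    λ_6+ρ ↦ (3, 2, 21)
    λ_7+ρ ↦ (3, 1, 6)
    λ_8+ρ ↦ (1, 5, 20)
    λ_9+ρ ↦ (4, 3, 22)
    λ_10+ρ ↦ (4, 3, 22)
    λ_11+ρ ↦ (3, 1, 6)
    λ_12+ρ ↦ (11, 4, 9)
    λ_13+ρ ↦ (11, 4, 9)
    λ_14+ρ ↦ (3, 2, 21)
    λ_15+ρ ↦ (4, 3, 22)
    λ_16+ρ ↦ (11, 4, 9)
    λ_17+ρ ↦ (4, 3, 22)
    λ_18+ρ ↦ (3, 2, 21)
    λ_19+ρ ↦ (3, 1, 6)

5 distinct reps among the 19 weights ⇒ 5 W_29-linkage classes:

[[1, 2, 12, 13, 16], [3, 7, 11, 19], [4, 6, 14, 18], [5, 8], [9, 10, 15, 17]]


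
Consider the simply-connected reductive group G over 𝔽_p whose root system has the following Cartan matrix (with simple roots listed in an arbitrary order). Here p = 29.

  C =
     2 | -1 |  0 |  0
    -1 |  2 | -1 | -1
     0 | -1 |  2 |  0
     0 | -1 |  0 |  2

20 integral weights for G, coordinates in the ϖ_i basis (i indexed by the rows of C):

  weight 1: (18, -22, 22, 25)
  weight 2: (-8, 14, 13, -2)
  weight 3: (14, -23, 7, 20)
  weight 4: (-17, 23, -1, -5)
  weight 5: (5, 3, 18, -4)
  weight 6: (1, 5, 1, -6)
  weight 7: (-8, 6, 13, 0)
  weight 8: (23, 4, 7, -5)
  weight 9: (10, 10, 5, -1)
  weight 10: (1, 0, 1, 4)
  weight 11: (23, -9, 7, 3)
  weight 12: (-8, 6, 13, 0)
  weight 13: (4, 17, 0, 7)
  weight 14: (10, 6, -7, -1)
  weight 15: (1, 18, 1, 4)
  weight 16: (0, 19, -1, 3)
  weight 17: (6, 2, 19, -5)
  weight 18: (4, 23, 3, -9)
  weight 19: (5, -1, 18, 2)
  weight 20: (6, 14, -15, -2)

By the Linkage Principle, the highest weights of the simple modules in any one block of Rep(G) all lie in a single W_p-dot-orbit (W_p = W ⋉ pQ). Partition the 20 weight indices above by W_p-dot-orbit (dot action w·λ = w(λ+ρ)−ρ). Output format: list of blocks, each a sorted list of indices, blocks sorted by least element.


D_4 Cartan matrix, 4 simple roots permuted; ρ=(1,1,1,1).

W_29-reps of the 20 weights in Ā_29 (same 4-coord order as C):

  λ_1+ρ ↦ (2, 1, 2, 5) · λ_2+ρ ↦ (7, 0, 14, 1) · λ_3+ρ ↦ (7, 0, 14, 1) · λ_4+ρ ↦ (16, 4, 0, 4) · λ_5+ρ ↦ (6, 0, 19, 3) · λ_6+ρ ↦ (2, 1, 2, 5) · λ_7+ρ ↦ (7, 0, 14, 1) · λ_8+ρ ↦ (16, 4, 0, 4) · λ_9+ρ ↦ (11, 1, 6, 0) · λ_10+ρ ↦ (2, 1, 2, 5) · λ_11+ρ ↦ (16, 4, 0, 4) · λ_12+ρ ↦ (7, 0, 14, 1) · λ_13+ρ ↦ (2, 1, 2, 5) · λ_14+ρ ↦ (11, 1, 6, 0) · λ_15+ρ ↦ (2, 1, 2, 5) · λ_16+ρ ↦ (1, 4, 0, 4) · λ_17+ρ ↦ (6, 0, 19, 3) · λ_18+ρ ↦ (1, 4, 0, 4) · λ_19+ρ ↦ (6, 0, 19, 3) · λ_20+ρ ↦ (7, 0, 14, 1)

The 20 indices split into 6 linkage classes (same alcove rep ⇔ same W_29-dot-orbit):

[[1, 6, 10, 13, 15], [2, 3, 7, 12, 20], [4, 8, 11], [5, 17, 19], [9, 14], [16, 18]]


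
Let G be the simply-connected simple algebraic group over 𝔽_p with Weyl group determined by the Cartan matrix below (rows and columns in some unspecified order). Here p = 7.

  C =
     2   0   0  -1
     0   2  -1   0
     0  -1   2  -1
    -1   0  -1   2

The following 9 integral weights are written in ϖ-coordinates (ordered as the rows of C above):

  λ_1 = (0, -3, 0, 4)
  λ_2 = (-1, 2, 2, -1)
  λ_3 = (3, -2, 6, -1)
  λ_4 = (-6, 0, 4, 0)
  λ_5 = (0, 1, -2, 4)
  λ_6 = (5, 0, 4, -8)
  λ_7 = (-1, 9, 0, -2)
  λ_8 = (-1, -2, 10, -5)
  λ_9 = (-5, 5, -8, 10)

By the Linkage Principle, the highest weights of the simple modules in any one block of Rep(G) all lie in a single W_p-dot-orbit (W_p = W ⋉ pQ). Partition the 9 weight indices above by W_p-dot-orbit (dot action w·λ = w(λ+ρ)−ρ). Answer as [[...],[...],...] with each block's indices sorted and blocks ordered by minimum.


Root system A_4: the 4×4 matrix C matches after relabeling.

W_7-reps of the 9 weights in Ā_7 (same 4-coord order as C):

  λ_1+ρ ↦ (1, 1, 1, 4)
  λ_2+ρ ↦ (0, 3, 3, 0)
  λ_3+ρ ↦ (0, 3, 3, 0)
  λ_4+ρ ↦ (1, 1, 1, 4)
  λ_5+ρ ↦ (1, 1, 1, 4)
  λ_6+ρ ↦ (1, 1, 1, 4)
  λ_7+ρ ↦ (0, 3, 3, 0)
  λ_8+ρ ↦ (0, 3, 3, 0)
  λ_9+ρ ↦ (0, 3, 3, 0)

Linkage partition of the 9 weights (2 classes, p=7):

[[1, 4, 5, 6], [2, 3, 7, 8, 9]]


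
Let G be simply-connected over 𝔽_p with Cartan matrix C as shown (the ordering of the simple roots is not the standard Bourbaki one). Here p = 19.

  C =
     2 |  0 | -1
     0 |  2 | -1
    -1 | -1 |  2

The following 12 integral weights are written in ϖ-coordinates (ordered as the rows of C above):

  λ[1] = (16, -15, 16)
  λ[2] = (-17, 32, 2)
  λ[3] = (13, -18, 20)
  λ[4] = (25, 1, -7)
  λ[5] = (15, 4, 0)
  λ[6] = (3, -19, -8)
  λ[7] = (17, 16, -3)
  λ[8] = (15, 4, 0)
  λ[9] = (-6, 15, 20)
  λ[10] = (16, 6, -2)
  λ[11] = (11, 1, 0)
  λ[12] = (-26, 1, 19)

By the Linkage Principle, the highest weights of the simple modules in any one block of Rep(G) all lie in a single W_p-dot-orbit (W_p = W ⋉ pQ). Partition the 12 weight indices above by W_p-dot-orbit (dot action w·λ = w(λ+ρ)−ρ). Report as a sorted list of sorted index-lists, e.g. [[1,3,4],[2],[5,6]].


A_3 Cartan matrix, 3 simple roots permuted; ρ=(1,1,1).

Alcove-folded reps (p=19, 12 weights, presented ϖ-order):

    1: (2, 1, 2)
    2: (13, 2, 1)
    3: (2, 1, 2)
    4: (12, 2, 1)
    5: (13, 2, 1)
    6: (12, 2, 1)
    7: (2, 1, 2)
    8: (13, 2, 1)
    9: (13, 2, 1)
    10: (12, 2, 1)
    11: (12, 2, 1)
    12: (13, 2, 1)

Partition of {1..12} into 3 W_19-dot-orbits:

[[1, 3, 7], [2, 5, 8, 9, 12], [4, 6, 10, 11]]


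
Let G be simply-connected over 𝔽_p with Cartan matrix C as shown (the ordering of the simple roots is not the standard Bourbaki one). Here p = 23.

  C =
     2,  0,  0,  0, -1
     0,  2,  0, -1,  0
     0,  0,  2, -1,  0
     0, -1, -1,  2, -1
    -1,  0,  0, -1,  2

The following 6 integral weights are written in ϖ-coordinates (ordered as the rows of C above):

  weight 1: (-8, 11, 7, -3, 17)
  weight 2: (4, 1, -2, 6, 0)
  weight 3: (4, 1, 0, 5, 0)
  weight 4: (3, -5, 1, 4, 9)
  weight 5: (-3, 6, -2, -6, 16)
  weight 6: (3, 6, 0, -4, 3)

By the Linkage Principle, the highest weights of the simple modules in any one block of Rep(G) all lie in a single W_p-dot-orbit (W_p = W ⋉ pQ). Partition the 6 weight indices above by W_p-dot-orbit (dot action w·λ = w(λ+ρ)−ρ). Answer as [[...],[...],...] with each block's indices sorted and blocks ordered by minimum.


Type D_5, rank 5, |W|=1920; reorder rows/cols to standard.

Folding the 6 weights λ_j+ρ into Ā_23 (reps in the given 5-coord order):

    λ_1+ρ ↦ (2, 1, 5, 1, 4)
    λ_2+ρ ↦ (5, 2, 1, 6, 1)
    λ_3+ρ ↦ (5, 2, 1, 6, 1)
    λ_4+ρ ↦ (4, 4, 2, 1, 1)
    λ_5+ρ ↦ (2, 1, 5, 1, 4)
    λ_6+ρ ↦ (4, 4, 2, 1, 1)

Partition of {1..6} into 3 W_23-dot-orbits:

[[1, 5], [2, 3], [4, 6]]


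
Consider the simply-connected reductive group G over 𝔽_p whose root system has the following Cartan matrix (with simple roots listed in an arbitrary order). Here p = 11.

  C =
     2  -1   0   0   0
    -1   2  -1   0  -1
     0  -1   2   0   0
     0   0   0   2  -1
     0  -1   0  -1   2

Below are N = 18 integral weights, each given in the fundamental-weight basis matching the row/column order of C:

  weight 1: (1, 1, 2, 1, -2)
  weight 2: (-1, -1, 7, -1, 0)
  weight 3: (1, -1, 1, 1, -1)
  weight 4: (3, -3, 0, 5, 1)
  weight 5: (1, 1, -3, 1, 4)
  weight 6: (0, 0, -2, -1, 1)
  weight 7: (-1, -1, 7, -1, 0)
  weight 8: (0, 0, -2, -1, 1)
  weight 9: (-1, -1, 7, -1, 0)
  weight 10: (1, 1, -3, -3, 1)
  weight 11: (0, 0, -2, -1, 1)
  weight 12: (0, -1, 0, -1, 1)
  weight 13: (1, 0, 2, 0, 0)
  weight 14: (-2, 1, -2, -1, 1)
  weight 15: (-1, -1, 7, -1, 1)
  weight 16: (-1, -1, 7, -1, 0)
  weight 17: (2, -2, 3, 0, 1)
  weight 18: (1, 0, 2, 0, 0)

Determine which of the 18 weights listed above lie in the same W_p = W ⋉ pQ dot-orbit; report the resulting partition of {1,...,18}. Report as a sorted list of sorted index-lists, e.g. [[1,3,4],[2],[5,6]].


Dynkin diagram of C (from the 8 off-diagonal −1 entries): D_5.

Each λ_j+ρ reduced to Ā_11; 5-tuples below use C's row order:

  [1] (2, 1, 3, 1, 1);  [2] (0, 0, 8, 0, 1);  [3] (2, 0, 2, 2, 0);  [4] (2, 1, 1, 6, 0);  [5] (2, 0, 2, 2, 0);  [6] (1, 0, 1, 0, 2);  [7] (0, 0, 8, 0, 1);  [8] (1, 0, 1, 0, 2);  [9] (0, 0, 8, 0, 1);  [10] (2, 0, 2, 2, 0);  [11] (1, 0, 1, 0, 2);  [12] (1, 0, 1, 0, 2);  [13] (2, 1, 3, 1, 1);  [14] (1, 0, 1, 0, 2);  [15] (0, 0, 8, 0, 1);  [16] (0, 0, 8, 0, 1);  [17] (2, 1, 3, 1, 1);  [18] (2, 1, 3, 1, 1)

The 18 indices split into 5 linkage classes (same alcove rep ⇔ same W_11-dot-orbit):

[[1, 13, 17, 18], [2, 7, 9, 15, 16], [3, 5, 10], [4], [6, 8, 11, 12, 14]]


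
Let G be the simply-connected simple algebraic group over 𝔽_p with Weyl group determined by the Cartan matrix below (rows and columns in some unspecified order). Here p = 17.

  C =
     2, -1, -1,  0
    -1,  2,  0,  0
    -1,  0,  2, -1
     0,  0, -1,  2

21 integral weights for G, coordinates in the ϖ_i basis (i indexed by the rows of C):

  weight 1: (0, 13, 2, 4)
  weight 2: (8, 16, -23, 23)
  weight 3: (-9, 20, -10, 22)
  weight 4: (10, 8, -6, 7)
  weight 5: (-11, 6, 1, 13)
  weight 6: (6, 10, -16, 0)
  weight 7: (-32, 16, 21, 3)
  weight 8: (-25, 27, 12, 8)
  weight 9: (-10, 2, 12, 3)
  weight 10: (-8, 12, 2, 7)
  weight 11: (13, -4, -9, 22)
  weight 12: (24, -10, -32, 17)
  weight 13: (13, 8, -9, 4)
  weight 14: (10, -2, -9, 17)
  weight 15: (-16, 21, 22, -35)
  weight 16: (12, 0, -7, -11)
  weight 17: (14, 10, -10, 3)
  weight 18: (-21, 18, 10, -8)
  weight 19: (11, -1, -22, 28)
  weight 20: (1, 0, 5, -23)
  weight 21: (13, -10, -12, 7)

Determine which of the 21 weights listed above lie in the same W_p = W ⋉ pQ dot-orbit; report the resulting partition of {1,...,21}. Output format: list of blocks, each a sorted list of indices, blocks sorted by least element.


Dynkin diagram of C (from the 6 off-diagonal −1 entries): A_4.

λ_j+ρ reflected into Ā_17 (⟨·,θ^∨⟩≤17); 4-tuples as given:

    1: (1, 8, 2, 1)
    2: (6, 2, 0, 4)
    3: (3, 6, 4, 4)
    4: (6, 3, 2, 3)
    5: (1, 2, 7, 6)
    6: (1, 2, 7, 6)
    7: (3, 0, 5, 4)
    8: (6, 2, 0, 4)
    9: (3, 6, 4, 4)
    10: (3, 6, 4, 4)
    11: (6, 3, 2, 3)
    12: (1, 8, 2, 1)
    13: (6, 3, 2, 3)
    14: (1, 2, 7, 6)
    15: (6, 2, 0, 4)
    16: (1, 2, 7, 6)
    17: (6, 2, 0, 4)
    18: (1, 2, 7, 6)
    19: (3, 0, 5, 4)
    20: (1, 8, 2, 1)
    21: (6, 3, 2, 3)

These 21 weights hit 6 W_17-dot-orbits; sizes (3, 4, 3, 4, 5, 2):

[[1, 12, 20], [2, 8, 15, 17], [3, 9, 10], [4, 11, 13, 21], [5, 6, 14, 16, 18], [7, 19]]


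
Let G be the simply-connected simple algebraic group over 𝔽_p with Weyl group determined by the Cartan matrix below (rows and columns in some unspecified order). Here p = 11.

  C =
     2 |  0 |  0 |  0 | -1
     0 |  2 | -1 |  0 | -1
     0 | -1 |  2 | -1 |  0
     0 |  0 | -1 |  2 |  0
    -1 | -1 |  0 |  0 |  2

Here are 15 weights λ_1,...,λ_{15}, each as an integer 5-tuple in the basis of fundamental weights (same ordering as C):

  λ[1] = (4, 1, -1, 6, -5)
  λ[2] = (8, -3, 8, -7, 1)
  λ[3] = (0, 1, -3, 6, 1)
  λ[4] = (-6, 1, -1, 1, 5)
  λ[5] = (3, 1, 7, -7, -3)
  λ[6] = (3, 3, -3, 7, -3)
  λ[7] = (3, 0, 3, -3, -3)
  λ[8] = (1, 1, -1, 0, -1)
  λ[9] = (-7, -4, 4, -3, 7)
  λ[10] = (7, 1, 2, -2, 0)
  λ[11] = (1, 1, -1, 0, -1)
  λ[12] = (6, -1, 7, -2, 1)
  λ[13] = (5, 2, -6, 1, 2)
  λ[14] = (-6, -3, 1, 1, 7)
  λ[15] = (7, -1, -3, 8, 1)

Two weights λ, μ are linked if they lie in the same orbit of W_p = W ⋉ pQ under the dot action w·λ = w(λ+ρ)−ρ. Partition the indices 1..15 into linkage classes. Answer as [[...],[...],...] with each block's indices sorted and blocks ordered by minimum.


C ↔ A_5 under row/col permutation; |W(A_5)| = 720.

Each λ_j+ρ reduced to Ā_11; 5-tuples below use C's row order:

  [1] (1, 0, 2, 5, 2);  [2] (2, 2, 0, 1, 0);  [3] (1, 0, 2, 5, 2);  [4] (5, 2, 0, 2, 1);  [5] (1, 0, 2, 5, 2);  [6] (1, 0, 2, 5, 2);  [7] (2, 1, 1, 2, 1);  [8] (2, 2, 0, 1, 0);  [9] (5, 2, 0, 2, 1);  [10] (5, 2, 0, 2, 1);  [11] (2, 2, 0, 1, 0);  [12] (1, 0, 2, 5, 2);  [13] (5, 2, 0, 2, 1);  [14] (5, 2, 0, 2, 1);  [15] (2, 2, 0, 1, 0)

These 15 weights hit 4 W_11-dot-orbits; sizes (5, 4, 5, 1):

[[1, 3, 5, 6, 12], [2, 8, 11, 15], [4, 9, 10, 13, 14], [7]]


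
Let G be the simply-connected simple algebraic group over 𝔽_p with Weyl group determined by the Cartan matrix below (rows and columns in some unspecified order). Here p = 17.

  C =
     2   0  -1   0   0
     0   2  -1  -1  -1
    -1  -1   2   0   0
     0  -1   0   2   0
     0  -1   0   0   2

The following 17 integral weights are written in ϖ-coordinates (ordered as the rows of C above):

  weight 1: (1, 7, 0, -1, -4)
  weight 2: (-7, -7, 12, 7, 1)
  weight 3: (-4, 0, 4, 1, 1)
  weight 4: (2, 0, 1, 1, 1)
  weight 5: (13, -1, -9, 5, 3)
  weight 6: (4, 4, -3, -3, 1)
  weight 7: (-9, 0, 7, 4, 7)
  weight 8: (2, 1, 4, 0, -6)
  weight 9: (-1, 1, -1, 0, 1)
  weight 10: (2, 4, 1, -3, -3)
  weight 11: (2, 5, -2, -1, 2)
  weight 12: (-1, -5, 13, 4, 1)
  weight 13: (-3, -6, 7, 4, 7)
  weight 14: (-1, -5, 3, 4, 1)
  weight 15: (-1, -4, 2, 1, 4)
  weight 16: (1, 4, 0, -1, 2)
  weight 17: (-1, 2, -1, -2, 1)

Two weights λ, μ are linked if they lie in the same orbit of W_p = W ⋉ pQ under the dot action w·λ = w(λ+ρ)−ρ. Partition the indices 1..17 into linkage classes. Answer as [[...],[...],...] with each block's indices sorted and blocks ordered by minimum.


Cartan matrix: type D_5 (|W|=1920); un-permuting the 5 rows.

Each λ_j+ρ reduced to Ā_17; 5-tuples below use C's row order:

  [1] (2, 5, 1, 0, 3) · [2] (6, 2, 0, 2, 4) · [3] (3, 1, 2, 2, 2) · [4] (3, 1, 2, 2, 2) · [5] (6, 2, 0, 2, 4) · [6] (3, 1, 2, 2, 2) · [7] (2, 5, 1, 0, 3) · [8] (3, 1, 2, 2, 2) · [9] (0, 2, 0, 1, 2) · [10] (3, 1, 2, 2, 2) · [11] (2, 5, 1, 0, 3) · [12] (0, 2, 0, 1, 2) · [13] (2, 5, 1, 0, 3) · [14] (0, 2, 0, 1, 2) · [15] (0, 2, 0, 1, 2) · [16] (2, 5, 1, 0, 3) · [17] (0, 2, 0, 1, 2)

Grouping the 17 weights by Ā_17-representative: 4 linkage classes.

[[1, 7, 11, 13, 16], [2, 5], [3, 4, 6, 8, 10], [9, 12, 14, 15, 17]]


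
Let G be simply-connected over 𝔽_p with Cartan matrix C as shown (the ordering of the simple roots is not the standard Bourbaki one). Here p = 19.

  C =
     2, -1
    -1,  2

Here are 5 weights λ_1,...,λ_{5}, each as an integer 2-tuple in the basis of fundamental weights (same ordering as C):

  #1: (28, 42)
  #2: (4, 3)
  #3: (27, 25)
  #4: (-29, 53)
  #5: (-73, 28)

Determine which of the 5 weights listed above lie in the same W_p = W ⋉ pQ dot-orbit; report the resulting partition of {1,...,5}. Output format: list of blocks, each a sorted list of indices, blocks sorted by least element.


C ↔ A_2 under row/col permutation; |W(A_2)| = 6.

W_19-reps of the 5 weights in Ā_19 (same 2-coord order as C):

  λ_1+ρ ↦ (5, 4)
  λ_2+ρ ↦ (5, 4)
  λ_3+ρ ↦ (9, 7)
  λ_4+ρ ↦ (9, 7)
  λ_5+ρ ↦ (5, 4)

Grouping the 5 weights by Ā_19-representative: 2 linkage classes.

[[1, 2, 5], [3, 4]]


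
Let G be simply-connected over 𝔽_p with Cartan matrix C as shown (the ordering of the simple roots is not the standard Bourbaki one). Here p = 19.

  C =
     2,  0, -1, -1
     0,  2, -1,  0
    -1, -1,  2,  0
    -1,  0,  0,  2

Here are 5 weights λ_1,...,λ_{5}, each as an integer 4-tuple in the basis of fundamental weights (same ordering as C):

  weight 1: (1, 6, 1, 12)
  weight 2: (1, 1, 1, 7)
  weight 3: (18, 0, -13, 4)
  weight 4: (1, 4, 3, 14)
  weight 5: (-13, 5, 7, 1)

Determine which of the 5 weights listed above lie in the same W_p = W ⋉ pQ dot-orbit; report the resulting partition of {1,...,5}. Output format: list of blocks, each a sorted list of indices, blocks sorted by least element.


A_4 Cartan matrix, 4 simple roots permuted; ρ=(1,1,1,1).

Alcove-folded reps (p=19, 5 weights, presented ϖ-order):

    λ_1 → (2, 2, 2, 8)
    λ_2 → (2, 2, 2, 8)
    λ_3 → (7, 6, 1, 0)
    λ_4 → (2, 2, 2, 8)
    λ_5 → (2, 2, 2, 8)

Linkage partition of the 5 weights (2 classes, p=19):

[[1, 2, 4, 5], [3]]


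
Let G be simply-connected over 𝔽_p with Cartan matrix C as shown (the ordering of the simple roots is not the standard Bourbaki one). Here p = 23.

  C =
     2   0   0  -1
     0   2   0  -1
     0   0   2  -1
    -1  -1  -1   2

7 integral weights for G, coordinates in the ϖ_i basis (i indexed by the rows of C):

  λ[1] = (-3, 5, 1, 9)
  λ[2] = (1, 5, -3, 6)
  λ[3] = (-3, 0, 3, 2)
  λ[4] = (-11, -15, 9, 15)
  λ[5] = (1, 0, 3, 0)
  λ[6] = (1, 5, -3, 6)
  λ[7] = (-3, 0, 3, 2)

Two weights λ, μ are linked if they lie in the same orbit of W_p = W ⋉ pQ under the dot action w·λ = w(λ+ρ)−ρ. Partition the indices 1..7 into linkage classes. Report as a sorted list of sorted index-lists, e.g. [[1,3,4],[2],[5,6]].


Type D_4, rank 4, |W|=192; reorder rows/cols to standard.

Folding the 7 weights λ_j+ρ into Ā_23 (reps in the given 4-coord order):

  1: (2, 6, 2, 5)
  2: (2, 6, 2, 5)
  3: (2, 1, 4, 1)
  4: (2, 6, 2, 5)
  5: (2, 1, 4, 1)
  6: (2, 6, 2, 5)
  7: (2, 1, 4, 1)

The 7 indices split into 2 linkage classes (same alcove rep ⇔ same W_23-dot-orbit):

[[1, 2, 4, 6], [3, 5, 7]]


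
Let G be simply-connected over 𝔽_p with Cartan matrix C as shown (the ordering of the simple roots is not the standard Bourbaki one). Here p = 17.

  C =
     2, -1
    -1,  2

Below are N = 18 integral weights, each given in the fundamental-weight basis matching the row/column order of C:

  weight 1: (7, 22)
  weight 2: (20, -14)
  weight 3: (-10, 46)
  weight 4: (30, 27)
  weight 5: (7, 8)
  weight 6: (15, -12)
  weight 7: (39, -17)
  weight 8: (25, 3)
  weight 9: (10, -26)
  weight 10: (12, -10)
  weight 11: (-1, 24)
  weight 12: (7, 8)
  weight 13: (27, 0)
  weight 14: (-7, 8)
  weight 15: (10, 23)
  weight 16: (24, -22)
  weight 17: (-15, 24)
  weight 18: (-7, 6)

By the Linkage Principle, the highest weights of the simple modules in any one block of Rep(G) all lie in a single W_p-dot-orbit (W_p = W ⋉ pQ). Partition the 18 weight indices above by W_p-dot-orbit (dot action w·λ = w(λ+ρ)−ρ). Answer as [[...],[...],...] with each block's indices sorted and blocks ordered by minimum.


A_2 Cartan matrix, 2 simple roots permuted; ρ=(1,1).

Each λ_j+ρ reduced to Ā_17; 2-tuples below use C's row order:

    λ_1+ρ ↦ (6, 3)
    λ_2+ρ ↦ (4, 9)
    λ_3+ρ ↦ (4, 9)
    λ_4+ρ ↦ (6, 3)
    λ_5+ρ ↦ (8, 9)
    λ_6+ρ ↦ (5, 11)
    λ_7+ρ ↦ (6, 1)
    λ_8+ρ ↦ (4, 9)
    λ_9+ρ ↦ (6, 3)
    λ_10+ρ ↦ (4, 9)
    λ_11+ρ ↦ (8, 9)
    λ_12+ρ ↦ (8, 9)
    λ_13+ρ ↦ (5, 11)
    λ_14+ρ ↦ (6, 3)
    λ_15+ρ ↦ (6, 1)
    λ_16+ρ ↦ (4, 9)
    λ_17+ρ ↦ (6, 3)
    λ_18+ρ ↦ (6, 1)

Grouping the 18 weights by Ā_17-representative: 5 linkage classes.

[[1, 4, 9, 14, 17], [2, 3, 8, 10, 16], [5, 11, 12], [6, 13], [7, 15, 18]]


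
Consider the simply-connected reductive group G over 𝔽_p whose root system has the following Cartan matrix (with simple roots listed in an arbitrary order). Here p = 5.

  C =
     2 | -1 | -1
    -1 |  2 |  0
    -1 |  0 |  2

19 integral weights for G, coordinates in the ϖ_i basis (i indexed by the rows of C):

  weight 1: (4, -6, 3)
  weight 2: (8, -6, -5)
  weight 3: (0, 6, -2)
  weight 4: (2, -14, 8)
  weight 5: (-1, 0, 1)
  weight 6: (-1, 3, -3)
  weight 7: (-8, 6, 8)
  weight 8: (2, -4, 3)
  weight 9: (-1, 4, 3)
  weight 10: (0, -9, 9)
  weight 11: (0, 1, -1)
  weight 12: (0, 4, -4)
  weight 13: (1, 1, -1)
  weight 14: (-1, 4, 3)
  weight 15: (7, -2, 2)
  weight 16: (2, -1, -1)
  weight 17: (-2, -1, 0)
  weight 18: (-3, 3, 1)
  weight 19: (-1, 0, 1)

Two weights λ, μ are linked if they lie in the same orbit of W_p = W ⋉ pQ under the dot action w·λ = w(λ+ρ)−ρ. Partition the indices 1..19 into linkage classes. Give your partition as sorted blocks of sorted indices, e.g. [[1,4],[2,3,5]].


Cartan matrix: type A_3 (|W|=24); un-permuting the 3 rows.

Folding the 19 weights λ_j+ρ into Ā_5 (reps in the given 3-coord order):

  λ_1 → (0, 1, 0)
  λ_2 → (0, 1, 0)
  λ_3 → (2, 2, 0)
  λ_4 → (1, 2, 0)
  λ_5 → (0, 1, 2)
  λ_6 → (2, 2, 0)
  λ_7 → (1, 2, 0)
  λ_8 → (0, 1, 2)
  λ_9 → (0, 1, 0)
  λ_10 → (1, 2, 0)
  λ_11 → (1, 2, 0)
  λ_12 → (2, 2, 0)
  λ_13 → (2, 2, 0)
  λ_14 → (0, 1, 0)
  λ_15 → (1, 2, 0)
  λ_16 → (3, 0, 0)
  λ_17 → (0, 1, 0)
  λ_18 → (2, 2, 0)
  λ_19 → (0, 1, 2)

Grouping the 19 weights by Ā_5-representative: 5 linkage classes.

[[1, 2, 9, 14, 17], [3, 6, 12, 13, 18], [4, 7, 10, 11, 15], [5, 8, 19], [16]]


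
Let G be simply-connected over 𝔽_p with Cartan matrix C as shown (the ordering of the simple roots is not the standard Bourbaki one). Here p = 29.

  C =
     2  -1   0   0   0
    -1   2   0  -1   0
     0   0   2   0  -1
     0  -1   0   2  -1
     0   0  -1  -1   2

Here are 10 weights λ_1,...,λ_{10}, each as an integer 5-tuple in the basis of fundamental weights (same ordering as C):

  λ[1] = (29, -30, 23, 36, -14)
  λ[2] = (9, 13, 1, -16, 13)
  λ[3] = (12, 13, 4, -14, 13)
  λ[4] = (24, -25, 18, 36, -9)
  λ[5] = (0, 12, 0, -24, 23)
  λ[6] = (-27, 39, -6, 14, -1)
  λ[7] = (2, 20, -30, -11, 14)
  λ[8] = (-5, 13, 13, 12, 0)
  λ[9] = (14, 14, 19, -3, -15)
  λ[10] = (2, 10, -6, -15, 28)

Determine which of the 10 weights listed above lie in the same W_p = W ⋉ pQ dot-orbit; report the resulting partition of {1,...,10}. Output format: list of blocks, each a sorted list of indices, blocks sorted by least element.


Dynkin diagram of C (from the 8 off-diagonal −1 entries): A_5.

Ā_29 reps of the 10 weights (A_5, coords as presented):

  λ_1 → (11, 5, 0, 4, 1) · λ_2 → (9, 1, 1, 13, 1) · λ_3 → (9, 1, 1, 13, 1) · λ_4 → (11, 5, 0, 4, 1) · λ_5 → (9, 1, 1, 13, 1) · λ_6 → (0, 3, 5, 11, 10) · λ_7 → (0, 3, 5, 11, 10) · λ_8 → (9, 1, 1, 13, 1) · λ_9 → (9, 1, 1, 13, 1) · λ_10 → (0, 3, 5, 11, 10)

Linkage partition of the 10 weights (3 classes, p=29):

[[1, 4], [2, 3, 5, 8, 9], [6, 7, 10]]


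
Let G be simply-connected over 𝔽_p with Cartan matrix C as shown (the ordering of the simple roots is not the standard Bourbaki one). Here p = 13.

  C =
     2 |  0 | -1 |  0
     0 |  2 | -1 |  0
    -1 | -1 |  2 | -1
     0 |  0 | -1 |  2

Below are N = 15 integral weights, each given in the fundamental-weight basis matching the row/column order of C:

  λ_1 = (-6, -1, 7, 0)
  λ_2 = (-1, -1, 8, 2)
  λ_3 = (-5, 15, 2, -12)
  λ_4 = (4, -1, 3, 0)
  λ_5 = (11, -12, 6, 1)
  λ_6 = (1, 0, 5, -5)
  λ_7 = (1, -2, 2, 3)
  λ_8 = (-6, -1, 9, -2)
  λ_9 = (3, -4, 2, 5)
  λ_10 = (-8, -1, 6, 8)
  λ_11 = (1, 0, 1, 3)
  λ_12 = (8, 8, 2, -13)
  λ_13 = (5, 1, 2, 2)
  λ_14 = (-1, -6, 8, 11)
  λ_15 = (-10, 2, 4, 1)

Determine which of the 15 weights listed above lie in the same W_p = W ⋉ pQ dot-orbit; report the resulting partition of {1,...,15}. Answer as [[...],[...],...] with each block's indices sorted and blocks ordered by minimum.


Cartan matrix: type D_4 (|W|=192); un-permuting the 4 rows.

Alcove-folded reps (p=13, 15 weights, presented ϖ-order):

    [1] (5, 0, 3, 1)
    [2] (0, 0, 1, 3)
    [3] (5, 1, 1, 2)
    [4] (5, 0, 3, 1)
    [5] (2, 1, 2, 4)
    [6] (2, 1, 2, 4)
    [7] (2, 1, 2, 4)
    [8] (5, 0, 3, 1)
    [9] (4, 3, 0, 6)
    [10] (4, 3, 0, 6)
    [11] (2, 1, 2, 4)
    [12] (0, 0, 1, 3)
    [13] (5, 1, 1, 2)
    [14] (5, 0, 3, 1)
    [15] (5, 1, 1, 2)

Partition of {1..15} into 5 W_13-dot-orbits:

[[1, 4, 8, 14], [2, 12], [3, 13, 15], [5, 6, 7, 11], [9, 10]]


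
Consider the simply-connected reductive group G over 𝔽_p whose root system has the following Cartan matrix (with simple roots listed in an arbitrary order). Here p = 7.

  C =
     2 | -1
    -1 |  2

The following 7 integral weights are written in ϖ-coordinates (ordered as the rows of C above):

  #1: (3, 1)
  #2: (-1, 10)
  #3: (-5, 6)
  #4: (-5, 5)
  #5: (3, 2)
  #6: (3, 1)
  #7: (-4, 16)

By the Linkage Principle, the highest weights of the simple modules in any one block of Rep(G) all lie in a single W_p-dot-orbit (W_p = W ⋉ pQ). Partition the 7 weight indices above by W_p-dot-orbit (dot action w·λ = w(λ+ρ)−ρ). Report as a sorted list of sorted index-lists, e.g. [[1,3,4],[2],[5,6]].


A_2 Cartan matrix, 2 simple roots permuted; ρ=(1,1).

Folding the 7 weights λ_j+ρ into Ā_7 (reps in the given 2-coord order):

  λ_1+ρ ↦ (4, 2);  λ_2+ρ ↦ (4, 3);  λ_3+ρ ↦ (4, 3);  λ_4+ρ ↦ (4, 2);  λ_5+ρ ↦ (4, 3);  λ_6+ρ ↦ (4, 2);  λ_7+ρ ↦ (4, 3)

Linkage partition of the 7 weights (2 classes, p=7):

[[1, 4, 6], [2, 3, 5, 7]]


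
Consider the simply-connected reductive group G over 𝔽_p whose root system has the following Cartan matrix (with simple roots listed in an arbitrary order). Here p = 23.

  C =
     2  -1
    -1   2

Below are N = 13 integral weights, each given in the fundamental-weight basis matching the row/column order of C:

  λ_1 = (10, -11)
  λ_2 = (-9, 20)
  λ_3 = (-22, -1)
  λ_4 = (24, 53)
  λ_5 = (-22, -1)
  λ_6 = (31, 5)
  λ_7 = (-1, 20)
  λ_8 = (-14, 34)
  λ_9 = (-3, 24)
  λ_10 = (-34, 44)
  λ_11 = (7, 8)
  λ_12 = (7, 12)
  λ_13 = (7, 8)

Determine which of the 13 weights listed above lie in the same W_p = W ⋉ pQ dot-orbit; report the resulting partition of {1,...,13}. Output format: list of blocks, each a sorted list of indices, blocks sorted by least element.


Type A_2, rank 2, |W|=6; reorder rows/cols to standard.

Alcove-folded reps (p=23, 13 weights, presented ϖ-order):

    λ_1+ρ ↦ (1, 10)
    λ_2+ρ ↦ (8, 13)
    λ_3+ρ ↦ (0, 21)
    λ_4+ρ ↦ (8, 13)
    λ_5+ρ ↦ (0, 21)
    λ_6+ρ ↦ (8, 9)
    λ_7+ρ ↦ (0, 21)
    λ_8+ρ ↦ (1, 10)
    λ_9+ρ ↦ (0, 21)
    λ_10+ρ ↦ (1, 10)
    λ_11+ρ ↦ (8, 9)
    λ_12+ρ ↦ (8, 13)
    λ_13+ρ ↦ (8, 9)

Partition of {1..13} into 4 W_23-dot-orbits:

[[1, 8, 10], [2, 4, 12], [3, 5, 7, 9], [6, 11, 13]]


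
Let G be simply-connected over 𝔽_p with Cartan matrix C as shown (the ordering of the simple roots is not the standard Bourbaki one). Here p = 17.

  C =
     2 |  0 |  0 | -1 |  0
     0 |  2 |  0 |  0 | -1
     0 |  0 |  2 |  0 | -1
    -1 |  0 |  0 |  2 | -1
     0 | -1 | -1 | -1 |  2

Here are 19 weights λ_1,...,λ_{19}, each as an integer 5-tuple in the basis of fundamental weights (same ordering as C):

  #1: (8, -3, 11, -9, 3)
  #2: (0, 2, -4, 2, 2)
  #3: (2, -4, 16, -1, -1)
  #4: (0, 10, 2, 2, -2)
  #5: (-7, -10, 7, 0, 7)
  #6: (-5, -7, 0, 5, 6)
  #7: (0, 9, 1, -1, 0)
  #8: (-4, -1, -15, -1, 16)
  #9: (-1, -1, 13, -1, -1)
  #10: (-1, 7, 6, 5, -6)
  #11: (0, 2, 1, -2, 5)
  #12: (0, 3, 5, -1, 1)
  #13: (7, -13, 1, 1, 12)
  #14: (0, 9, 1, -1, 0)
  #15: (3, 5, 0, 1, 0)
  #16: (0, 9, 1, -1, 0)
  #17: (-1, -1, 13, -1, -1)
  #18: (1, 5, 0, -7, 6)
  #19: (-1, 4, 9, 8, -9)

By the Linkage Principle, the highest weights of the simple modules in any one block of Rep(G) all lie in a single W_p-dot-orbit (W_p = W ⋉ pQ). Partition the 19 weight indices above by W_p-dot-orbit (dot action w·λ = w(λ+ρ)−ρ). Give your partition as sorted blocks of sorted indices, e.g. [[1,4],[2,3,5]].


Cartan matrix: type D_5 (|W|=1920); un-permuting the 5 rows.

Ā_17 reps of the 19 weights (D_5, coords as presented):

  λ_1+ρ ↦ (1, 4, 6, 0, 2)
  λ_2+ρ ↦ (1, 3, 3, 3, 0)
  λ_3+ρ ↦ (0, 0, 14, 0, 0)
  λ_4+ρ ↦ (1, 10, 2, 0, 1)
  λ_5+ρ ↦ (0, 3, 2, 1, 5)
  λ_6+ρ ↦ (4, 6, 1, 2, 1)
  λ_7+ρ ↦ (1, 10, 2, 0, 1)
  λ_8+ρ ↦ (0, 0, 14, 0, 0)
  λ_9+ρ ↦ (0, 0, 14, 0, 0)
  λ_10+ρ ↦ (0, 3, 2, 1, 5)
  λ_11+ρ ↦ (0, 3, 2, 1, 5)
  λ_12+ρ ↦ (1, 4, 6, 0, 2)
  λ_13+ρ ↦ (1, 4, 6, 0, 2)
  λ_14+ρ ↦ (1, 10, 2, 0, 1)
  λ_15+ρ ↦ (4, 6, 1, 2, 1)
  λ_16+ρ ↦ (1, 10, 2, 0, 1)
  λ_17+ρ ↦ (0, 0, 14, 0, 0)
  λ_18+ρ ↦ (4, 6, 1, 2, 1)
  λ_19+ρ ↦ (0, 3, 2, 1, 5)

These 19 weights hit 6 W_17-dot-orbits; sizes (3, 1, 4, 4, 4, 3):

[[1, 12, 13], [2], [3, 8, 9, 17], [4, 7, 14, 16], [5, 10, 11, 19], [6, 15, 18]]


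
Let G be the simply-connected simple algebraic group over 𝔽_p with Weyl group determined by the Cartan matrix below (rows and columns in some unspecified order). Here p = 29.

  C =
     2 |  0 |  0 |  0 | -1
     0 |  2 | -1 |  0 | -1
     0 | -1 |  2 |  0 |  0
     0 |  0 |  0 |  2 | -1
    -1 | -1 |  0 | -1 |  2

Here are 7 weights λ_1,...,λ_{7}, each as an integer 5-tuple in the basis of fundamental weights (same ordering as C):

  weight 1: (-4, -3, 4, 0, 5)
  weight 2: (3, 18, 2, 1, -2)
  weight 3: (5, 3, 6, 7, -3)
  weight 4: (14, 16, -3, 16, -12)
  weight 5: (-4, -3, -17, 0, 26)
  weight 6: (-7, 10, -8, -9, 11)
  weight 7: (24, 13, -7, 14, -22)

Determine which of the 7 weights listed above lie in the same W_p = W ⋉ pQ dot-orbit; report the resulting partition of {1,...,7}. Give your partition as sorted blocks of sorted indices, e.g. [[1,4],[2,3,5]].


Root system D_5: the 5×5 matrix C matches after relabeling.

Each λ_j+ρ reduced to Ā_29; 5-tuples below use C's row order:

  1: (3, 2, 3, 1, 1) · 2: (3, 2, 3, 1, 1) · 3: (4, 2, 7, 6, 2) · 4: (4, 2, 7, 6, 2) · 5: (3, 2, 3, 1, 1) · 6: (4, 2, 7, 6, 2) · 7: (4, 2, 7, 6, 2)

2 distinct reps among the 7 weights ⇒ 2 W_29-linkage classes:

[[1, 2, 5], [3, 4, 6, 7]]
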